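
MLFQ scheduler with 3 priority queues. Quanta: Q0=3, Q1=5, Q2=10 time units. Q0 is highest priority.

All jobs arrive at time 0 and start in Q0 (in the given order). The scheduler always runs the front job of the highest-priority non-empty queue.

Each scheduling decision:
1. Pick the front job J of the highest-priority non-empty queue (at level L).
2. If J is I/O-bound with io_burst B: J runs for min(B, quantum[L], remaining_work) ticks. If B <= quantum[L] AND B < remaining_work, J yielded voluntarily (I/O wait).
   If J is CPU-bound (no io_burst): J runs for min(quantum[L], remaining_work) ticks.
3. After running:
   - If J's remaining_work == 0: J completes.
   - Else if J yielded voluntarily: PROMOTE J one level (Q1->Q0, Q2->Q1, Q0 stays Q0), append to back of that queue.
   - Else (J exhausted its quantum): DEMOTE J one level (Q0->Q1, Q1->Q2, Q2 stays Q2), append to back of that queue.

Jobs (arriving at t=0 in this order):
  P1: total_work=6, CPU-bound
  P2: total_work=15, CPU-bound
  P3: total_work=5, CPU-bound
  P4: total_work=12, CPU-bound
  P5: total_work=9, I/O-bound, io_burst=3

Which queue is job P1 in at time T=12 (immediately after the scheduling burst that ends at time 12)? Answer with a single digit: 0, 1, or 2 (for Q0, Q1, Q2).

Answer: 1

Derivation:
t=0-3: P1@Q0 runs 3, rem=3, quantum used, demote→Q1. Q0=[P2,P3,P4,P5] Q1=[P1] Q2=[]
t=3-6: P2@Q0 runs 3, rem=12, quantum used, demote→Q1. Q0=[P3,P4,P5] Q1=[P1,P2] Q2=[]
t=6-9: P3@Q0 runs 3, rem=2, quantum used, demote→Q1. Q0=[P4,P5] Q1=[P1,P2,P3] Q2=[]
t=9-12: P4@Q0 runs 3, rem=9, quantum used, demote→Q1. Q0=[P5] Q1=[P1,P2,P3,P4] Q2=[]
t=12-15: P5@Q0 runs 3, rem=6, I/O yield, promote→Q0. Q0=[P5] Q1=[P1,P2,P3,P4] Q2=[]
t=15-18: P5@Q0 runs 3, rem=3, I/O yield, promote→Q0. Q0=[P5] Q1=[P1,P2,P3,P4] Q2=[]
t=18-21: P5@Q0 runs 3, rem=0, completes. Q0=[] Q1=[P1,P2,P3,P4] Q2=[]
t=21-24: P1@Q1 runs 3, rem=0, completes. Q0=[] Q1=[P2,P3,P4] Q2=[]
t=24-29: P2@Q1 runs 5, rem=7, quantum used, demote→Q2. Q0=[] Q1=[P3,P4] Q2=[P2]
t=29-31: P3@Q1 runs 2, rem=0, completes. Q0=[] Q1=[P4] Q2=[P2]
t=31-36: P4@Q1 runs 5, rem=4, quantum used, demote→Q2. Q0=[] Q1=[] Q2=[P2,P4]
t=36-43: P2@Q2 runs 7, rem=0, completes. Q0=[] Q1=[] Q2=[P4]
t=43-47: P4@Q2 runs 4, rem=0, completes. Q0=[] Q1=[] Q2=[]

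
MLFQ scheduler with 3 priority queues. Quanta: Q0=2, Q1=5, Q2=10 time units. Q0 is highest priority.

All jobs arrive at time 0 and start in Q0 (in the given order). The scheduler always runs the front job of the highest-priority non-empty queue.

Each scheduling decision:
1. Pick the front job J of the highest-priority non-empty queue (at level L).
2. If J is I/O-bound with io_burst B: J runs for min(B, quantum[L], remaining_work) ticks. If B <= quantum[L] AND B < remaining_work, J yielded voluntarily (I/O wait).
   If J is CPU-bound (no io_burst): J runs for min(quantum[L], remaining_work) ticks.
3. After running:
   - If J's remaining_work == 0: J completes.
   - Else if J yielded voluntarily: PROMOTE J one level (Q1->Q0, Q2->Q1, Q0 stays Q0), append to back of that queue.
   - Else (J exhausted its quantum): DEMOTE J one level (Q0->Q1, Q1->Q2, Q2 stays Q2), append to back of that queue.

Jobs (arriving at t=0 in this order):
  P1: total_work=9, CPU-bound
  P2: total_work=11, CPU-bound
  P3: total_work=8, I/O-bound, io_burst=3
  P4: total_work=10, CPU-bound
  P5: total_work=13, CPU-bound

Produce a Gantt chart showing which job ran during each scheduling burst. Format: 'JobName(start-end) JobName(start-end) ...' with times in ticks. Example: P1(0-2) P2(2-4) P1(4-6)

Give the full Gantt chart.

t=0-2: P1@Q0 runs 2, rem=7, quantum used, demote→Q1. Q0=[P2,P3,P4,P5] Q1=[P1] Q2=[]
t=2-4: P2@Q0 runs 2, rem=9, quantum used, demote→Q1. Q0=[P3,P4,P5] Q1=[P1,P2] Q2=[]
t=4-6: P3@Q0 runs 2, rem=6, quantum used, demote→Q1. Q0=[P4,P5] Q1=[P1,P2,P3] Q2=[]
t=6-8: P4@Q0 runs 2, rem=8, quantum used, demote→Q1. Q0=[P5] Q1=[P1,P2,P3,P4] Q2=[]
t=8-10: P5@Q0 runs 2, rem=11, quantum used, demote→Q1. Q0=[] Q1=[P1,P2,P3,P4,P5] Q2=[]
t=10-15: P1@Q1 runs 5, rem=2, quantum used, demote→Q2. Q0=[] Q1=[P2,P3,P4,P5] Q2=[P1]
t=15-20: P2@Q1 runs 5, rem=4, quantum used, demote→Q2. Q0=[] Q1=[P3,P4,P5] Q2=[P1,P2]
t=20-23: P3@Q1 runs 3, rem=3, I/O yield, promote→Q0. Q0=[P3] Q1=[P4,P5] Q2=[P1,P2]
t=23-25: P3@Q0 runs 2, rem=1, quantum used, demote→Q1. Q0=[] Q1=[P4,P5,P3] Q2=[P1,P2]
t=25-30: P4@Q1 runs 5, rem=3, quantum used, demote→Q2. Q0=[] Q1=[P5,P3] Q2=[P1,P2,P4]
t=30-35: P5@Q1 runs 5, rem=6, quantum used, demote→Q2. Q0=[] Q1=[P3] Q2=[P1,P2,P4,P5]
t=35-36: P3@Q1 runs 1, rem=0, completes. Q0=[] Q1=[] Q2=[P1,P2,P4,P5]
t=36-38: P1@Q2 runs 2, rem=0, completes. Q0=[] Q1=[] Q2=[P2,P4,P5]
t=38-42: P2@Q2 runs 4, rem=0, completes. Q0=[] Q1=[] Q2=[P4,P5]
t=42-45: P4@Q2 runs 3, rem=0, completes. Q0=[] Q1=[] Q2=[P5]
t=45-51: P5@Q2 runs 6, rem=0, completes. Q0=[] Q1=[] Q2=[]

Answer: P1(0-2) P2(2-4) P3(4-6) P4(6-8) P5(8-10) P1(10-15) P2(15-20) P3(20-23) P3(23-25) P4(25-30) P5(30-35) P3(35-36) P1(36-38) P2(38-42) P4(42-45) P5(45-51)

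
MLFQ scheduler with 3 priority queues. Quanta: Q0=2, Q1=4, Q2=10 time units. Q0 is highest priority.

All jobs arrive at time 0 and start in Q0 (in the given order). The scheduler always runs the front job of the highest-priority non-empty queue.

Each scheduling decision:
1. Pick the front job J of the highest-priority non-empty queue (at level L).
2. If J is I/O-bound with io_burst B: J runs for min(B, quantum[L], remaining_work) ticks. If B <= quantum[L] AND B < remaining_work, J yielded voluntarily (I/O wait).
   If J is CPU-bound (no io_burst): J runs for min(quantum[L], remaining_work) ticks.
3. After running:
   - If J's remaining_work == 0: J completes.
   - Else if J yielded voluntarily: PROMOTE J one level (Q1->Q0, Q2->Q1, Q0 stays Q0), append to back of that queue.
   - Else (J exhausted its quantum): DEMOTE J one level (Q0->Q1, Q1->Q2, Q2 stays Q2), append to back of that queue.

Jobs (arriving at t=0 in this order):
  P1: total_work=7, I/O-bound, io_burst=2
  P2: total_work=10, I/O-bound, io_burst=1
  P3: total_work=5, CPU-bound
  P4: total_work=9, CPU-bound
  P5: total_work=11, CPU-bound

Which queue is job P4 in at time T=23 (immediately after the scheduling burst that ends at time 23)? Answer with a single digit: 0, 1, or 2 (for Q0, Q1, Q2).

Answer: 1

Derivation:
t=0-2: P1@Q0 runs 2, rem=5, I/O yield, promote→Q0. Q0=[P2,P3,P4,P5,P1] Q1=[] Q2=[]
t=2-3: P2@Q0 runs 1, rem=9, I/O yield, promote→Q0. Q0=[P3,P4,P5,P1,P2] Q1=[] Q2=[]
t=3-5: P3@Q0 runs 2, rem=3, quantum used, demote→Q1. Q0=[P4,P5,P1,P2] Q1=[P3] Q2=[]
t=5-7: P4@Q0 runs 2, rem=7, quantum used, demote→Q1. Q0=[P5,P1,P2] Q1=[P3,P4] Q2=[]
t=7-9: P5@Q0 runs 2, rem=9, quantum used, demote→Q1. Q0=[P1,P2] Q1=[P3,P4,P5] Q2=[]
t=9-11: P1@Q0 runs 2, rem=3, I/O yield, promote→Q0. Q0=[P2,P1] Q1=[P3,P4,P5] Q2=[]
t=11-12: P2@Q0 runs 1, rem=8, I/O yield, promote→Q0. Q0=[P1,P2] Q1=[P3,P4,P5] Q2=[]
t=12-14: P1@Q0 runs 2, rem=1, I/O yield, promote→Q0. Q0=[P2,P1] Q1=[P3,P4,P5] Q2=[]
t=14-15: P2@Q0 runs 1, rem=7, I/O yield, promote→Q0. Q0=[P1,P2] Q1=[P3,P4,P5] Q2=[]
t=15-16: P1@Q0 runs 1, rem=0, completes. Q0=[P2] Q1=[P3,P4,P5] Q2=[]
t=16-17: P2@Q0 runs 1, rem=6, I/O yield, promote→Q0. Q0=[P2] Q1=[P3,P4,P5] Q2=[]
t=17-18: P2@Q0 runs 1, rem=5, I/O yield, promote→Q0. Q0=[P2] Q1=[P3,P4,P5] Q2=[]
t=18-19: P2@Q0 runs 1, rem=4, I/O yield, promote→Q0. Q0=[P2] Q1=[P3,P4,P5] Q2=[]
t=19-20: P2@Q0 runs 1, rem=3, I/O yield, promote→Q0. Q0=[P2] Q1=[P3,P4,P5] Q2=[]
t=20-21: P2@Q0 runs 1, rem=2, I/O yield, promote→Q0. Q0=[P2] Q1=[P3,P4,P5] Q2=[]
t=21-22: P2@Q0 runs 1, rem=1, I/O yield, promote→Q0. Q0=[P2] Q1=[P3,P4,P5] Q2=[]
t=22-23: P2@Q0 runs 1, rem=0, completes. Q0=[] Q1=[P3,P4,P5] Q2=[]
t=23-26: P3@Q1 runs 3, rem=0, completes. Q0=[] Q1=[P4,P5] Q2=[]
t=26-30: P4@Q1 runs 4, rem=3, quantum used, demote→Q2. Q0=[] Q1=[P5] Q2=[P4]
t=30-34: P5@Q1 runs 4, rem=5, quantum used, demote→Q2. Q0=[] Q1=[] Q2=[P4,P5]
t=34-37: P4@Q2 runs 3, rem=0, completes. Q0=[] Q1=[] Q2=[P5]
t=37-42: P5@Q2 runs 5, rem=0, completes. Q0=[] Q1=[] Q2=[]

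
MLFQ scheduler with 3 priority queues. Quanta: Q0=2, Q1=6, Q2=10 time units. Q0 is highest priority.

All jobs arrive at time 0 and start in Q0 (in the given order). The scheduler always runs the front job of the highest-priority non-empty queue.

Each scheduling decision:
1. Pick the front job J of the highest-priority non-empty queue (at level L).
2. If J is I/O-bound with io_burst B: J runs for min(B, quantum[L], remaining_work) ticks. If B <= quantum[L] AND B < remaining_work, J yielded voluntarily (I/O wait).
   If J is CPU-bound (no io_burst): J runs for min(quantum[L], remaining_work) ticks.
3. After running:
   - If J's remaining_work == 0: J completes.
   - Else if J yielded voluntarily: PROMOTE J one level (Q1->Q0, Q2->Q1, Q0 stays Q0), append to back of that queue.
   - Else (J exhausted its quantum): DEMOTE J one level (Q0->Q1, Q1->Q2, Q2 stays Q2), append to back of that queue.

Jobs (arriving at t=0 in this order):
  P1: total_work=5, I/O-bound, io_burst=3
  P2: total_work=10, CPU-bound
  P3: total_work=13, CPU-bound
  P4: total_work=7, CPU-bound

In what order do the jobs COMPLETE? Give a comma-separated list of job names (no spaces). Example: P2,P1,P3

t=0-2: P1@Q0 runs 2, rem=3, quantum used, demote→Q1. Q0=[P2,P3,P4] Q1=[P1] Q2=[]
t=2-4: P2@Q0 runs 2, rem=8, quantum used, demote→Q1. Q0=[P3,P4] Q1=[P1,P2] Q2=[]
t=4-6: P3@Q0 runs 2, rem=11, quantum used, demote→Q1. Q0=[P4] Q1=[P1,P2,P3] Q2=[]
t=6-8: P4@Q0 runs 2, rem=5, quantum used, demote→Q1. Q0=[] Q1=[P1,P2,P3,P4] Q2=[]
t=8-11: P1@Q1 runs 3, rem=0, completes. Q0=[] Q1=[P2,P3,P4] Q2=[]
t=11-17: P2@Q1 runs 6, rem=2, quantum used, demote→Q2. Q0=[] Q1=[P3,P4] Q2=[P2]
t=17-23: P3@Q1 runs 6, rem=5, quantum used, demote→Q2. Q0=[] Q1=[P4] Q2=[P2,P3]
t=23-28: P4@Q1 runs 5, rem=0, completes. Q0=[] Q1=[] Q2=[P2,P3]
t=28-30: P2@Q2 runs 2, rem=0, completes. Q0=[] Q1=[] Q2=[P3]
t=30-35: P3@Q2 runs 5, rem=0, completes. Q0=[] Q1=[] Q2=[]

Answer: P1,P4,P2,P3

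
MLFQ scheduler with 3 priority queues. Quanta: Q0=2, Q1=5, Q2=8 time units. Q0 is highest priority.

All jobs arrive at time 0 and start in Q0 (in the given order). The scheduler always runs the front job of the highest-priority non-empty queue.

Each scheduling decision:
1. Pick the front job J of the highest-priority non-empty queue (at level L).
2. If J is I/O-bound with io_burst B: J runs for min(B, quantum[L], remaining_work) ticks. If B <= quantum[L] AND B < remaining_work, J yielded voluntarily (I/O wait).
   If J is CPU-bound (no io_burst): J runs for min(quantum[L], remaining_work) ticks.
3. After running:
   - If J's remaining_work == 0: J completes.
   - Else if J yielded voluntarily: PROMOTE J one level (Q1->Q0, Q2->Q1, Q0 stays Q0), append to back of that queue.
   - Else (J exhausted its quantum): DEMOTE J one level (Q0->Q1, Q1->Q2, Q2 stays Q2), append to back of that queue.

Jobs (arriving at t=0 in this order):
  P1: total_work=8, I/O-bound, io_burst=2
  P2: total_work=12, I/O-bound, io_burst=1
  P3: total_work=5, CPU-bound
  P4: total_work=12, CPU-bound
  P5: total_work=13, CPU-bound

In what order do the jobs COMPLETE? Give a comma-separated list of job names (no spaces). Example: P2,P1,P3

t=0-2: P1@Q0 runs 2, rem=6, I/O yield, promote→Q0. Q0=[P2,P3,P4,P5,P1] Q1=[] Q2=[]
t=2-3: P2@Q0 runs 1, rem=11, I/O yield, promote→Q0. Q0=[P3,P4,P5,P1,P2] Q1=[] Q2=[]
t=3-5: P3@Q0 runs 2, rem=3, quantum used, demote→Q1. Q0=[P4,P5,P1,P2] Q1=[P3] Q2=[]
t=5-7: P4@Q0 runs 2, rem=10, quantum used, demote→Q1. Q0=[P5,P1,P2] Q1=[P3,P4] Q2=[]
t=7-9: P5@Q0 runs 2, rem=11, quantum used, demote→Q1. Q0=[P1,P2] Q1=[P3,P4,P5] Q2=[]
t=9-11: P1@Q0 runs 2, rem=4, I/O yield, promote→Q0. Q0=[P2,P1] Q1=[P3,P4,P5] Q2=[]
t=11-12: P2@Q0 runs 1, rem=10, I/O yield, promote→Q0. Q0=[P1,P2] Q1=[P3,P4,P5] Q2=[]
t=12-14: P1@Q0 runs 2, rem=2, I/O yield, promote→Q0. Q0=[P2,P1] Q1=[P3,P4,P5] Q2=[]
t=14-15: P2@Q0 runs 1, rem=9, I/O yield, promote→Q0. Q0=[P1,P2] Q1=[P3,P4,P5] Q2=[]
t=15-17: P1@Q0 runs 2, rem=0, completes. Q0=[P2] Q1=[P3,P4,P5] Q2=[]
t=17-18: P2@Q0 runs 1, rem=8, I/O yield, promote→Q0. Q0=[P2] Q1=[P3,P4,P5] Q2=[]
t=18-19: P2@Q0 runs 1, rem=7, I/O yield, promote→Q0. Q0=[P2] Q1=[P3,P4,P5] Q2=[]
t=19-20: P2@Q0 runs 1, rem=6, I/O yield, promote→Q0. Q0=[P2] Q1=[P3,P4,P5] Q2=[]
t=20-21: P2@Q0 runs 1, rem=5, I/O yield, promote→Q0. Q0=[P2] Q1=[P3,P4,P5] Q2=[]
t=21-22: P2@Q0 runs 1, rem=4, I/O yield, promote→Q0. Q0=[P2] Q1=[P3,P4,P5] Q2=[]
t=22-23: P2@Q0 runs 1, rem=3, I/O yield, promote→Q0. Q0=[P2] Q1=[P3,P4,P5] Q2=[]
t=23-24: P2@Q0 runs 1, rem=2, I/O yield, promote→Q0. Q0=[P2] Q1=[P3,P4,P5] Q2=[]
t=24-25: P2@Q0 runs 1, rem=1, I/O yield, promote→Q0. Q0=[P2] Q1=[P3,P4,P5] Q2=[]
t=25-26: P2@Q0 runs 1, rem=0, completes. Q0=[] Q1=[P3,P4,P5] Q2=[]
t=26-29: P3@Q1 runs 3, rem=0, completes. Q0=[] Q1=[P4,P5] Q2=[]
t=29-34: P4@Q1 runs 5, rem=5, quantum used, demote→Q2. Q0=[] Q1=[P5] Q2=[P4]
t=34-39: P5@Q1 runs 5, rem=6, quantum used, demote→Q2. Q0=[] Q1=[] Q2=[P4,P5]
t=39-44: P4@Q2 runs 5, rem=0, completes. Q0=[] Q1=[] Q2=[P5]
t=44-50: P5@Q2 runs 6, rem=0, completes. Q0=[] Q1=[] Q2=[]

Answer: P1,P2,P3,P4,P5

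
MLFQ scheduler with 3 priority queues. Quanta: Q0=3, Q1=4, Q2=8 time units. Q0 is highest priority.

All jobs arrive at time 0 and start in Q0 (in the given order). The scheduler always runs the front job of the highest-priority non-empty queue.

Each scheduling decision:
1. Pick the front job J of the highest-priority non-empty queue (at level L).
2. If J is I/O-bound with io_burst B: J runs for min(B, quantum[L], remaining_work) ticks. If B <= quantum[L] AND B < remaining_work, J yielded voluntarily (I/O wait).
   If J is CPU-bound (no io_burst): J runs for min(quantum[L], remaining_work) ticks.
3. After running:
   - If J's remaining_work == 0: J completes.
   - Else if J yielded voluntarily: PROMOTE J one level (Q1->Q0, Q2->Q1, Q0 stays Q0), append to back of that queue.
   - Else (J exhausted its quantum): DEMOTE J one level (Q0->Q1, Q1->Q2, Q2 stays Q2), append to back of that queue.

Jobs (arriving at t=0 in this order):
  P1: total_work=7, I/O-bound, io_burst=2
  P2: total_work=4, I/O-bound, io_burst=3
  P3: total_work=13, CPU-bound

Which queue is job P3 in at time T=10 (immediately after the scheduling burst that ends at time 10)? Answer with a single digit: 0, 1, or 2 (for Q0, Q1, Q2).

t=0-2: P1@Q0 runs 2, rem=5, I/O yield, promote→Q0. Q0=[P2,P3,P1] Q1=[] Q2=[]
t=2-5: P2@Q0 runs 3, rem=1, I/O yield, promote→Q0. Q0=[P3,P1,P2] Q1=[] Q2=[]
t=5-8: P3@Q0 runs 3, rem=10, quantum used, demote→Q1. Q0=[P1,P2] Q1=[P3] Q2=[]
t=8-10: P1@Q0 runs 2, rem=3, I/O yield, promote→Q0. Q0=[P2,P1] Q1=[P3] Q2=[]
t=10-11: P2@Q0 runs 1, rem=0, completes. Q0=[P1] Q1=[P3] Q2=[]
t=11-13: P1@Q0 runs 2, rem=1, I/O yield, promote→Q0. Q0=[P1] Q1=[P3] Q2=[]
t=13-14: P1@Q0 runs 1, rem=0, completes. Q0=[] Q1=[P3] Q2=[]
t=14-18: P3@Q1 runs 4, rem=6, quantum used, demote→Q2. Q0=[] Q1=[] Q2=[P3]
t=18-24: P3@Q2 runs 6, rem=0, completes. Q0=[] Q1=[] Q2=[]

Answer: 1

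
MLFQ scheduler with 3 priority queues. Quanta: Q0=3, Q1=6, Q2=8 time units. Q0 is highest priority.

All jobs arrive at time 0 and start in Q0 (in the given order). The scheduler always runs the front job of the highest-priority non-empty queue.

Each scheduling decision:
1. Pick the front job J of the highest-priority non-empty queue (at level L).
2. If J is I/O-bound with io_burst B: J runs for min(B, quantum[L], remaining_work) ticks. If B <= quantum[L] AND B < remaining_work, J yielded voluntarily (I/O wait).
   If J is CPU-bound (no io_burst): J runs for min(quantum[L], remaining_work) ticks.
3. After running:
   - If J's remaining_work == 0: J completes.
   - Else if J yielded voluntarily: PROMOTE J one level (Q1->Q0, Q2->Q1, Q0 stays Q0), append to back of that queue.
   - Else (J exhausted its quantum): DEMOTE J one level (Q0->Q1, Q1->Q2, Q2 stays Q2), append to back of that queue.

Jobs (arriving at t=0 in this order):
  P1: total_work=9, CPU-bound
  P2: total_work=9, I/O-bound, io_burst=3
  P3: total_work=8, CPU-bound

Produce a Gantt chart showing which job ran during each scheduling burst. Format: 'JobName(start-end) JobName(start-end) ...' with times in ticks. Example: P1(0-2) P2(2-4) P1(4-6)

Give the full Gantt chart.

Answer: P1(0-3) P2(3-6) P3(6-9) P2(9-12) P2(12-15) P1(15-21) P3(21-26)

Derivation:
t=0-3: P1@Q0 runs 3, rem=6, quantum used, demote→Q1. Q0=[P2,P3] Q1=[P1] Q2=[]
t=3-6: P2@Q0 runs 3, rem=6, I/O yield, promote→Q0. Q0=[P3,P2] Q1=[P1] Q2=[]
t=6-9: P3@Q0 runs 3, rem=5, quantum used, demote→Q1. Q0=[P2] Q1=[P1,P3] Q2=[]
t=9-12: P2@Q0 runs 3, rem=3, I/O yield, promote→Q0. Q0=[P2] Q1=[P1,P3] Q2=[]
t=12-15: P2@Q0 runs 3, rem=0, completes. Q0=[] Q1=[P1,P3] Q2=[]
t=15-21: P1@Q1 runs 6, rem=0, completes. Q0=[] Q1=[P3] Q2=[]
t=21-26: P3@Q1 runs 5, rem=0, completes. Q0=[] Q1=[] Q2=[]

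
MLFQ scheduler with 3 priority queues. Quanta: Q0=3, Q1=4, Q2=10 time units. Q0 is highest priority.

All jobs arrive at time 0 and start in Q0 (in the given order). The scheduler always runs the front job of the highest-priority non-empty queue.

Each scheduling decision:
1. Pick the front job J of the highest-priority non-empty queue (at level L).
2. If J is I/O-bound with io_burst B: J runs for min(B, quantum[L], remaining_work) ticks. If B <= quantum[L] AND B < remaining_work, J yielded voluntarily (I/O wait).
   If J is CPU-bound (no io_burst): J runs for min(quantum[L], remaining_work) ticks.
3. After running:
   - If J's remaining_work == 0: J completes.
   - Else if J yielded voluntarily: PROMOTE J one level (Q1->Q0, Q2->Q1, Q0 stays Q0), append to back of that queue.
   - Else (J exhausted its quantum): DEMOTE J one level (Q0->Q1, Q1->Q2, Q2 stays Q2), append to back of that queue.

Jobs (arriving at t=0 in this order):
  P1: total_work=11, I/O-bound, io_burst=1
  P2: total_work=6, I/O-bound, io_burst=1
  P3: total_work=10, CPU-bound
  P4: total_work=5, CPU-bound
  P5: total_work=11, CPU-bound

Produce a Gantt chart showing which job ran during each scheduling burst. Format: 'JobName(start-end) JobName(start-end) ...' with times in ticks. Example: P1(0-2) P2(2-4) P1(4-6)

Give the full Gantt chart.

t=0-1: P1@Q0 runs 1, rem=10, I/O yield, promote→Q0. Q0=[P2,P3,P4,P5,P1] Q1=[] Q2=[]
t=1-2: P2@Q0 runs 1, rem=5, I/O yield, promote→Q0. Q0=[P3,P4,P5,P1,P2] Q1=[] Q2=[]
t=2-5: P3@Q0 runs 3, rem=7, quantum used, demote→Q1. Q0=[P4,P5,P1,P2] Q1=[P3] Q2=[]
t=5-8: P4@Q0 runs 3, rem=2, quantum used, demote→Q1. Q0=[P5,P1,P2] Q1=[P3,P4] Q2=[]
t=8-11: P5@Q0 runs 3, rem=8, quantum used, demote→Q1. Q0=[P1,P2] Q1=[P3,P4,P5] Q2=[]
t=11-12: P1@Q0 runs 1, rem=9, I/O yield, promote→Q0. Q0=[P2,P1] Q1=[P3,P4,P5] Q2=[]
t=12-13: P2@Q0 runs 1, rem=4, I/O yield, promote→Q0. Q0=[P1,P2] Q1=[P3,P4,P5] Q2=[]
t=13-14: P1@Q0 runs 1, rem=8, I/O yield, promote→Q0. Q0=[P2,P1] Q1=[P3,P4,P5] Q2=[]
t=14-15: P2@Q0 runs 1, rem=3, I/O yield, promote→Q0. Q0=[P1,P2] Q1=[P3,P4,P5] Q2=[]
t=15-16: P1@Q0 runs 1, rem=7, I/O yield, promote→Q0. Q0=[P2,P1] Q1=[P3,P4,P5] Q2=[]
t=16-17: P2@Q0 runs 1, rem=2, I/O yield, promote→Q0. Q0=[P1,P2] Q1=[P3,P4,P5] Q2=[]
t=17-18: P1@Q0 runs 1, rem=6, I/O yield, promote→Q0. Q0=[P2,P1] Q1=[P3,P4,P5] Q2=[]
t=18-19: P2@Q0 runs 1, rem=1, I/O yield, promote→Q0. Q0=[P1,P2] Q1=[P3,P4,P5] Q2=[]
t=19-20: P1@Q0 runs 1, rem=5, I/O yield, promote→Q0. Q0=[P2,P1] Q1=[P3,P4,P5] Q2=[]
t=20-21: P2@Q0 runs 1, rem=0, completes. Q0=[P1] Q1=[P3,P4,P5] Q2=[]
t=21-22: P1@Q0 runs 1, rem=4, I/O yield, promote→Q0. Q0=[P1] Q1=[P3,P4,P5] Q2=[]
t=22-23: P1@Q0 runs 1, rem=3, I/O yield, promote→Q0. Q0=[P1] Q1=[P3,P4,P5] Q2=[]
t=23-24: P1@Q0 runs 1, rem=2, I/O yield, promote→Q0. Q0=[P1] Q1=[P3,P4,P5] Q2=[]
t=24-25: P1@Q0 runs 1, rem=1, I/O yield, promote→Q0. Q0=[P1] Q1=[P3,P4,P5] Q2=[]
t=25-26: P1@Q0 runs 1, rem=0, completes. Q0=[] Q1=[P3,P4,P5] Q2=[]
t=26-30: P3@Q1 runs 4, rem=3, quantum used, demote→Q2. Q0=[] Q1=[P4,P5] Q2=[P3]
t=30-32: P4@Q1 runs 2, rem=0, completes. Q0=[] Q1=[P5] Q2=[P3]
t=32-36: P5@Q1 runs 4, rem=4, quantum used, demote→Q2. Q0=[] Q1=[] Q2=[P3,P5]
t=36-39: P3@Q2 runs 3, rem=0, completes. Q0=[] Q1=[] Q2=[P5]
t=39-43: P5@Q2 runs 4, rem=0, completes. Q0=[] Q1=[] Q2=[]

Answer: P1(0-1) P2(1-2) P3(2-5) P4(5-8) P5(8-11) P1(11-12) P2(12-13) P1(13-14) P2(14-15) P1(15-16) P2(16-17) P1(17-18) P2(18-19) P1(19-20) P2(20-21) P1(21-22) P1(22-23) P1(23-24) P1(24-25) P1(25-26) P3(26-30) P4(30-32) P5(32-36) P3(36-39) P5(39-43)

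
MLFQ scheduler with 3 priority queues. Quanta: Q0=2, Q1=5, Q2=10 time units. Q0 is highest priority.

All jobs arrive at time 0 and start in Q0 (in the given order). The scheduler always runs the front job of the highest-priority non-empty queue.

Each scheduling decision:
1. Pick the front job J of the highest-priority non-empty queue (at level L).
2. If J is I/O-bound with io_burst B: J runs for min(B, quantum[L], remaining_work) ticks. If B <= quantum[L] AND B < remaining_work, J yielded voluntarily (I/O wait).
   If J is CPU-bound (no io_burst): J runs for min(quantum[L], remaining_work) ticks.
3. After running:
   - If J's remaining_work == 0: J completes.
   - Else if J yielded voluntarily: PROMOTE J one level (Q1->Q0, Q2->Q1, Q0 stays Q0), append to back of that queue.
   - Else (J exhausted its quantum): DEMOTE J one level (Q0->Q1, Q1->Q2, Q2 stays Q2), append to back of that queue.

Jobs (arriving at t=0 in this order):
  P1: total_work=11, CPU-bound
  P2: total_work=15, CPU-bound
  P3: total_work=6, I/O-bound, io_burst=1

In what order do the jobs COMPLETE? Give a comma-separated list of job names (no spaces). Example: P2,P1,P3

t=0-2: P1@Q0 runs 2, rem=9, quantum used, demote→Q1. Q0=[P2,P3] Q1=[P1] Q2=[]
t=2-4: P2@Q0 runs 2, rem=13, quantum used, demote→Q1. Q0=[P3] Q1=[P1,P2] Q2=[]
t=4-5: P3@Q0 runs 1, rem=5, I/O yield, promote→Q0. Q0=[P3] Q1=[P1,P2] Q2=[]
t=5-6: P3@Q0 runs 1, rem=4, I/O yield, promote→Q0. Q0=[P3] Q1=[P1,P2] Q2=[]
t=6-7: P3@Q0 runs 1, rem=3, I/O yield, promote→Q0. Q0=[P3] Q1=[P1,P2] Q2=[]
t=7-8: P3@Q0 runs 1, rem=2, I/O yield, promote→Q0. Q0=[P3] Q1=[P1,P2] Q2=[]
t=8-9: P3@Q0 runs 1, rem=1, I/O yield, promote→Q0. Q0=[P3] Q1=[P1,P2] Q2=[]
t=9-10: P3@Q0 runs 1, rem=0, completes. Q0=[] Q1=[P1,P2] Q2=[]
t=10-15: P1@Q1 runs 5, rem=4, quantum used, demote→Q2. Q0=[] Q1=[P2] Q2=[P1]
t=15-20: P2@Q1 runs 5, rem=8, quantum used, demote→Q2. Q0=[] Q1=[] Q2=[P1,P2]
t=20-24: P1@Q2 runs 4, rem=0, completes. Q0=[] Q1=[] Q2=[P2]
t=24-32: P2@Q2 runs 8, rem=0, completes. Q0=[] Q1=[] Q2=[]

Answer: P3,P1,P2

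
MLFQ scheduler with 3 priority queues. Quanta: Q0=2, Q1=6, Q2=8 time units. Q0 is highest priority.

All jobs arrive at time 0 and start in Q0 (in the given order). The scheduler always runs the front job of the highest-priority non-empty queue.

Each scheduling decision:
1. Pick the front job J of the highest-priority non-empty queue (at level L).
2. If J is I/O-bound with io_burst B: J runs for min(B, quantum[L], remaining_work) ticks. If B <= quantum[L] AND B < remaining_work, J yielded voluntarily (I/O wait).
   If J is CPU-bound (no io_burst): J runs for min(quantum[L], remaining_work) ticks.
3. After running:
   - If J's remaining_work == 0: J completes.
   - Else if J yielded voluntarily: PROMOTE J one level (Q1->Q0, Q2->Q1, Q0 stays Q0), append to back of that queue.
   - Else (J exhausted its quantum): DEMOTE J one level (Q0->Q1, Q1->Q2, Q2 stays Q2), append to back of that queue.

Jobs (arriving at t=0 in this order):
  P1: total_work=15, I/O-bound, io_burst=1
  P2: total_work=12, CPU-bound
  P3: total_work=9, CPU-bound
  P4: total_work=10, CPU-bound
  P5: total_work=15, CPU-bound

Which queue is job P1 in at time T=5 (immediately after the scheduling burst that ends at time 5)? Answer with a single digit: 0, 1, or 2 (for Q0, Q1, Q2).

Answer: 0

Derivation:
t=0-1: P1@Q0 runs 1, rem=14, I/O yield, promote→Q0. Q0=[P2,P3,P4,P5,P1] Q1=[] Q2=[]
t=1-3: P2@Q0 runs 2, rem=10, quantum used, demote→Q1. Q0=[P3,P4,P5,P1] Q1=[P2] Q2=[]
t=3-5: P3@Q0 runs 2, rem=7, quantum used, demote→Q1. Q0=[P4,P5,P1] Q1=[P2,P3] Q2=[]
t=5-7: P4@Q0 runs 2, rem=8, quantum used, demote→Q1. Q0=[P5,P1] Q1=[P2,P3,P4] Q2=[]
t=7-9: P5@Q0 runs 2, rem=13, quantum used, demote→Q1. Q0=[P1] Q1=[P2,P3,P4,P5] Q2=[]
t=9-10: P1@Q0 runs 1, rem=13, I/O yield, promote→Q0. Q0=[P1] Q1=[P2,P3,P4,P5] Q2=[]
t=10-11: P1@Q0 runs 1, rem=12, I/O yield, promote→Q0. Q0=[P1] Q1=[P2,P3,P4,P5] Q2=[]
t=11-12: P1@Q0 runs 1, rem=11, I/O yield, promote→Q0. Q0=[P1] Q1=[P2,P3,P4,P5] Q2=[]
t=12-13: P1@Q0 runs 1, rem=10, I/O yield, promote→Q0. Q0=[P1] Q1=[P2,P3,P4,P5] Q2=[]
t=13-14: P1@Q0 runs 1, rem=9, I/O yield, promote→Q0. Q0=[P1] Q1=[P2,P3,P4,P5] Q2=[]
t=14-15: P1@Q0 runs 1, rem=8, I/O yield, promote→Q0. Q0=[P1] Q1=[P2,P3,P4,P5] Q2=[]
t=15-16: P1@Q0 runs 1, rem=7, I/O yield, promote→Q0. Q0=[P1] Q1=[P2,P3,P4,P5] Q2=[]
t=16-17: P1@Q0 runs 1, rem=6, I/O yield, promote→Q0. Q0=[P1] Q1=[P2,P3,P4,P5] Q2=[]
t=17-18: P1@Q0 runs 1, rem=5, I/O yield, promote→Q0. Q0=[P1] Q1=[P2,P3,P4,P5] Q2=[]
t=18-19: P1@Q0 runs 1, rem=4, I/O yield, promote→Q0. Q0=[P1] Q1=[P2,P3,P4,P5] Q2=[]
t=19-20: P1@Q0 runs 1, rem=3, I/O yield, promote→Q0. Q0=[P1] Q1=[P2,P3,P4,P5] Q2=[]
t=20-21: P1@Q0 runs 1, rem=2, I/O yield, promote→Q0. Q0=[P1] Q1=[P2,P3,P4,P5] Q2=[]
t=21-22: P1@Q0 runs 1, rem=1, I/O yield, promote→Q0. Q0=[P1] Q1=[P2,P3,P4,P5] Q2=[]
t=22-23: P1@Q0 runs 1, rem=0, completes. Q0=[] Q1=[P2,P3,P4,P5] Q2=[]
t=23-29: P2@Q1 runs 6, rem=4, quantum used, demote→Q2. Q0=[] Q1=[P3,P4,P5] Q2=[P2]
t=29-35: P3@Q1 runs 6, rem=1, quantum used, demote→Q2. Q0=[] Q1=[P4,P5] Q2=[P2,P3]
t=35-41: P4@Q1 runs 6, rem=2, quantum used, demote→Q2. Q0=[] Q1=[P5] Q2=[P2,P3,P4]
t=41-47: P5@Q1 runs 6, rem=7, quantum used, demote→Q2. Q0=[] Q1=[] Q2=[P2,P3,P4,P5]
t=47-51: P2@Q2 runs 4, rem=0, completes. Q0=[] Q1=[] Q2=[P3,P4,P5]
t=51-52: P3@Q2 runs 1, rem=0, completes. Q0=[] Q1=[] Q2=[P4,P5]
t=52-54: P4@Q2 runs 2, rem=0, completes. Q0=[] Q1=[] Q2=[P5]
t=54-61: P5@Q2 runs 7, rem=0, completes. Q0=[] Q1=[] Q2=[]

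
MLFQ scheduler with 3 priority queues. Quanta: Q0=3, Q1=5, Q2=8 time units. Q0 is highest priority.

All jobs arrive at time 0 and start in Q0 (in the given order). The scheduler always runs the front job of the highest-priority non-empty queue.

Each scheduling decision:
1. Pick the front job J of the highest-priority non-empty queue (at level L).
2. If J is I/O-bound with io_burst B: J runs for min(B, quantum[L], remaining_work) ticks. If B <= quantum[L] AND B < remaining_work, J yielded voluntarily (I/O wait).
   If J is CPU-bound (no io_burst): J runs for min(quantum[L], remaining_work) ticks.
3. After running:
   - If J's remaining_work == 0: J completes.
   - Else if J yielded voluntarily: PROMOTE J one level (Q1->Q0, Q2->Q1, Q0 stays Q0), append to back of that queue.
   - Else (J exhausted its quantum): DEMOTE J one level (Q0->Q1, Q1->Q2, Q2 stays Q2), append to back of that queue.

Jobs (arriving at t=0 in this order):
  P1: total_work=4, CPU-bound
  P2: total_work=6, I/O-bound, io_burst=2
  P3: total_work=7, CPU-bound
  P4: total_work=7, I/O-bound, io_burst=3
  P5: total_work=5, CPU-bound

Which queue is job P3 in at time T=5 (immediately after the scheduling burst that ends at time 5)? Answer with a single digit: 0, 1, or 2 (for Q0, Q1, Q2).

t=0-3: P1@Q0 runs 3, rem=1, quantum used, demote→Q1. Q0=[P2,P3,P4,P5] Q1=[P1] Q2=[]
t=3-5: P2@Q0 runs 2, rem=4, I/O yield, promote→Q0. Q0=[P3,P4,P5,P2] Q1=[P1] Q2=[]
t=5-8: P3@Q0 runs 3, rem=4, quantum used, demote→Q1. Q0=[P4,P5,P2] Q1=[P1,P3] Q2=[]
t=8-11: P4@Q0 runs 3, rem=4, I/O yield, promote→Q0. Q0=[P5,P2,P4] Q1=[P1,P3] Q2=[]
t=11-14: P5@Q0 runs 3, rem=2, quantum used, demote→Q1. Q0=[P2,P4] Q1=[P1,P3,P5] Q2=[]
t=14-16: P2@Q0 runs 2, rem=2, I/O yield, promote→Q0. Q0=[P4,P2] Q1=[P1,P3,P5] Q2=[]
t=16-19: P4@Q0 runs 3, rem=1, I/O yield, promote→Q0. Q0=[P2,P4] Q1=[P1,P3,P5] Q2=[]
t=19-21: P2@Q0 runs 2, rem=0, completes. Q0=[P4] Q1=[P1,P3,P5] Q2=[]
t=21-22: P4@Q0 runs 1, rem=0, completes. Q0=[] Q1=[P1,P3,P5] Q2=[]
t=22-23: P1@Q1 runs 1, rem=0, completes. Q0=[] Q1=[P3,P5] Q2=[]
t=23-27: P3@Q1 runs 4, rem=0, completes. Q0=[] Q1=[P5] Q2=[]
t=27-29: P5@Q1 runs 2, rem=0, completes. Q0=[] Q1=[] Q2=[]

Answer: 0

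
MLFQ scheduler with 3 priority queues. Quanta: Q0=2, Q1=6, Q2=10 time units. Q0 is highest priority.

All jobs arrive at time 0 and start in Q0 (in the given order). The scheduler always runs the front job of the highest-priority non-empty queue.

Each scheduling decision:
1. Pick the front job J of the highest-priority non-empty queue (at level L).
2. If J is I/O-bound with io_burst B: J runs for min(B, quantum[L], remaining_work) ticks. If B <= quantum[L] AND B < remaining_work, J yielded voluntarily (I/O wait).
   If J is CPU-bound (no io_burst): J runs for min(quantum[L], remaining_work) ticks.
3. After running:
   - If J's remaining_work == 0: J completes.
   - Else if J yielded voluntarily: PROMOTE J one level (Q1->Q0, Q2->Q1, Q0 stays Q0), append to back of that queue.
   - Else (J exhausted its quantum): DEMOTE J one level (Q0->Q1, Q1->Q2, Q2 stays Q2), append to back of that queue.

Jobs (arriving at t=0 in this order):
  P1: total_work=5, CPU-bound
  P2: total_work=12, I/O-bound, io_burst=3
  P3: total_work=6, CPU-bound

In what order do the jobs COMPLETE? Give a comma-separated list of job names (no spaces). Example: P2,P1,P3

t=0-2: P1@Q0 runs 2, rem=3, quantum used, demote→Q1. Q0=[P2,P3] Q1=[P1] Q2=[]
t=2-4: P2@Q0 runs 2, rem=10, quantum used, demote→Q1. Q0=[P3] Q1=[P1,P2] Q2=[]
t=4-6: P3@Q0 runs 2, rem=4, quantum used, demote→Q1. Q0=[] Q1=[P1,P2,P3] Q2=[]
t=6-9: P1@Q1 runs 3, rem=0, completes. Q0=[] Q1=[P2,P3] Q2=[]
t=9-12: P2@Q1 runs 3, rem=7, I/O yield, promote→Q0. Q0=[P2] Q1=[P3] Q2=[]
t=12-14: P2@Q0 runs 2, rem=5, quantum used, demote→Q1. Q0=[] Q1=[P3,P2] Q2=[]
t=14-18: P3@Q1 runs 4, rem=0, completes. Q0=[] Q1=[P2] Q2=[]
t=18-21: P2@Q1 runs 3, rem=2, I/O yield, promote→Q0. Q0=[P2] Q1=[] Q2=[]
t=21-23: P2@Q0 runs 2, rem=0, completes. Q0=[] Q1=[] Q2=[]

Answer: P1,P3,P2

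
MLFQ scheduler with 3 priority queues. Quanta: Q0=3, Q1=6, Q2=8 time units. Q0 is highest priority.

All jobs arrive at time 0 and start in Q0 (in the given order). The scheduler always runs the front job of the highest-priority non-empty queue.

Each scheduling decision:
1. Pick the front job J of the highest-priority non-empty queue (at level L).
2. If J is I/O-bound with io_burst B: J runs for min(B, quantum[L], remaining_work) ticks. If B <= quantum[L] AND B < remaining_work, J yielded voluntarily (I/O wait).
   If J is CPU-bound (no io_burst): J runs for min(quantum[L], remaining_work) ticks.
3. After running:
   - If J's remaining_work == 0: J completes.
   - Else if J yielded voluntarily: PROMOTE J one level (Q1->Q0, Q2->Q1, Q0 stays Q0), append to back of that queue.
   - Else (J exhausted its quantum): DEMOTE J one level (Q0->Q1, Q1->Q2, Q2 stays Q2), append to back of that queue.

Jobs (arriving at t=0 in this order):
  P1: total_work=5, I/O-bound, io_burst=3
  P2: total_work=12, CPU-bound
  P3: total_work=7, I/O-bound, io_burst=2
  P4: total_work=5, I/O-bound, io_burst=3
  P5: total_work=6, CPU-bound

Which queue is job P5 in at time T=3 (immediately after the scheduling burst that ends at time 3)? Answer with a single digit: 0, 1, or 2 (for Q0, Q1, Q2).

Answer: 0

Derivation:
t=0-3: P1@Q0 runs 3, rem=2, I/O yield, promote→Q0. Q0=[P2,P3,P4,P5,P1] Q1=[] Q2=[]
t=3-6: P2@Q0 runs 3, rem=9, quantum used, demote→Q1. Q0=[P3,P4,P5,P1] Q1=[P2] Q2=[]
t=6-8: P3@Q0 runs 2, rem=5, I/O yield, promote→Q0. Q0=[P4,P5,P1,P3] Q1=[P2] Q2=[]
t=8-11: P4@Q0 runs 3, rem=2, I/O yield, promote→Q0. Q0=[P5,P1,P3,P4] Q1=[P2] Q2=[]
t=11-14: P5@Q0 runs 3, rem=3, quantum used, demote→Q1. Q0=[P1,P3,P4] Q1=[P2,P5] Q2=[]
t=14-16: P1@Q0 runs 2, rem=0, completes. Q0=[P3,P4] Q1=[P2,P5] Q2=[]
t=16-18: P3@Q0 runs 2, rem=3, I/O yield, promote→Q0. Q0=[P4,P3] Q1=[P2,P5] Q2=[]
t=18-20: P4@Q0 runs 2, rem=0, completes. Q0=[P3] Q1=[P2,P5] Q2=[]
t=20-22: P3@Q0 runs 2, rem=1, I/O yield, promote→Q0. Q0=[P3] Q1=[P2,P5] Q2=[]
t=22-23: P3@Q0 runs 1, rem=0, completes. Q0=[] Q1=[P2,P5] Q2=[]
t=23-29: P2@Q1 runs 6, rem=3, quantum used, demote→Q2. Q0=[] Q1=[P5] Q2=[P2]
t=29-32: P5@Q1 runs 3, rem=0, completes. Q0=[] Q1=[] Q2=[P2]
t=32-35: P2@Q2 runs 3, rem=0, completes. Q0=[] Q1=[] Q2=[]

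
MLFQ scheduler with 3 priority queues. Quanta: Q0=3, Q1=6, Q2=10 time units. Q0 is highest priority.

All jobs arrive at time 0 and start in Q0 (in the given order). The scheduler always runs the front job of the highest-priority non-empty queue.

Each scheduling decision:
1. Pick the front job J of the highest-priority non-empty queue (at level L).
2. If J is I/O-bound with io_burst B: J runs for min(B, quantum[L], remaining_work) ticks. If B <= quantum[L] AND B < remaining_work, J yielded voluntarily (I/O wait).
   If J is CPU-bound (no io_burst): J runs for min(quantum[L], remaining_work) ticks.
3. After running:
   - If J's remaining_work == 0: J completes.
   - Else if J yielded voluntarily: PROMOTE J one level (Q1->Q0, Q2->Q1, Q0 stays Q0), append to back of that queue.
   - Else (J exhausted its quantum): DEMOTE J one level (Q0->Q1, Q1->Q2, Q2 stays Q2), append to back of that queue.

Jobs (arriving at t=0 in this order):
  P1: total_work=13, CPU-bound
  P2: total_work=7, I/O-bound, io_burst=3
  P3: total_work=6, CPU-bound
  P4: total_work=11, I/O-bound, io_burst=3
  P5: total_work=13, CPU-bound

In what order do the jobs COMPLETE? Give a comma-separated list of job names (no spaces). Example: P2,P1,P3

t=0-3: P1@Q0 runs 3, rem=10, quantum used, demote→Q1. Q0=[P2,P3,P4,P5] Q1=[P1] Q2=[]
t=3-6: P2@Q0 runs 3, rem=4, I/O yield, promote→Q0. Q0=[P3,P4,P5,P2] Q1=[P1] Q2=[]
t=6-9: P3@Q0 runs 3, rem=3, quantum used, demote→Q1. Q0=[P4,P5,P2] Q1=[P1,P3] Q2=[]
t=9-12: P4@Q0 runs 3, rem=8, I/O yield, promote→Q0. Q0=[P5,P2,P4] Q1=[P1,P3] Q2=[]
t=12-15: P5@Q0 runs 3, rem=10, quantum used, demote→Q1. Q0=[P2,P4] Q1=[P1,P3,P5] Q2=[]
t=15-18: P2@Q0 runs 3, rem=1, I/O yield, promote→Q0. Q0=[P4,P2] Q1=[P1,P3,P5] Q2=[]
t=18-21: P4@Q0 runs 3, rem=5, I/O yield, promote→Q0. Q0=[P2,P4] Q1=[P1,P3,P5] Q2=[]
t=21-22: P2@Q0 runs 1, rem=0, completes. Q0=[P4] Q1=[P1,P3,P5] Q2=[]
t=22-25: P4@Q0 runs 3, rem=2, I/O yield, promote→Q0. Q0=[P4] Q1=[P1,P3,P5] Q2=[]
t=25-27: P4@Q0 runs 2, rem=0, completes. Q0=[] Q1=[P1,P3,P5] Q2=[]
t=27-33: P1@Q1 runs 6, rem=4, quantum used, demote→Q2. Q0=[] Q1=[P3,P5] Q2=[P1]
t=33-36: P3@Q1 runs 3, rem=0, completes. Q0=[] Q1=[P5] Q2=[P1]
t=36-42: P5@Q1 runs 6, rem=4, quantum used, demote→Q2. Q0=[] Q1=[] Q2=[P1,P5]
t=42-46: P1@Q2 runs 4, rem=0, completes. Q0=[] Q1=[] Q2=[P5]
t=46-50: P5@Q2 runs 4, rem=0, completes. Q0=[] Q1=[] Q2=[]

Answer: P2,P4,P3,P1,P5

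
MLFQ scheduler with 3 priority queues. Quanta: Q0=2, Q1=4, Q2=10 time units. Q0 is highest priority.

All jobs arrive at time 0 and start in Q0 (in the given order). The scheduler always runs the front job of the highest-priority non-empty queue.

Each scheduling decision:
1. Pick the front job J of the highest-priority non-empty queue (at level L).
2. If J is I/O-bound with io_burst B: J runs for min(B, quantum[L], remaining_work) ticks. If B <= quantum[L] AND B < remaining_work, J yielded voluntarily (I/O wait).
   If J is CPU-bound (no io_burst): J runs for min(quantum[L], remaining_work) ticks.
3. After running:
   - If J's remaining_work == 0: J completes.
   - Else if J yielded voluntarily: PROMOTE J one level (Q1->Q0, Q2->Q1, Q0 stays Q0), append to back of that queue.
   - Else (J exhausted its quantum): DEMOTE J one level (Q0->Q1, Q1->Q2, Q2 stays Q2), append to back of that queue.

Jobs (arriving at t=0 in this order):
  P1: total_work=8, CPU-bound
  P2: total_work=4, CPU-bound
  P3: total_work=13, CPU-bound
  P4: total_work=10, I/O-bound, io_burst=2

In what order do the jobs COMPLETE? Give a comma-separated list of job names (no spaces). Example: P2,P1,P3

Answer: P4,P2,P1,P3

Derivation:
t=0-2: P1@Q0 runs 2, rem=6, quantum used, demote→Q1. Q0=[P2,P3,P4] Q1=[P1] Q2=[]
t=2-4: P2@Q0 runs 2, rem=2, quantum used, demote→Q1. Q0=[P3,P4] Q1=[P1,P2] Q2=[]
t=4-6: P3@Q0 runs 2, rem=11, quantum used, demote→Q1. Q0=[P4] Q1=[P1,P2,P3] Q2=[]
t=6-8: P4@Q0 runs 2, rem=8, I/O yield, promote→Q0. Q0=[P4] Q1=[P1,P2,P3] Q2=[]
t=8-10: P4@Q0 runs 2, rem=6, I/O yield, promote→Q0. Q0=[P4] Q1=[P1,P2,P3] Q2=[]
t=10-12: P4@Q0 runs 2, rem=4, I/O yield, promote→Q0. Q0=[P4] Q1=[P1,P2,P3] Q2=[]
t=12-14: P4@Q0 runs 2, rem=2, I/O yield, promote→Q0. Q0=[P4] Q1=[P1,P2,P3] Q2=[]
t=14-16: P4@Q0 runs 2, rem=0, completes. Q0=[] Q1=[P1,P2,P3] Q2=[]
t=16-20: P1@Q1 runs 4, rem=2, quantum used, demote→Q2. Q0=[] Q1=[P2,P3] Q2=[P1]
t=20-22: P2@Q1 runs 2, rem=0, completes. Q0=[] Q1=[P3] Q2=[P1]
t=22-26: P3@Q1 runs 4, rem=7, quantum used, demote→Q2. Q0=[] Q1=[] Q2=[P1,P3]
t=26-28: P1@Q2 runs 2, rem=0, completes. Q0=[] Q1=[] Q2=[P3]
t=28-35: P3@Q2 runs 7, rem=0, completes. Q0=[] Q1=[] Q2=[]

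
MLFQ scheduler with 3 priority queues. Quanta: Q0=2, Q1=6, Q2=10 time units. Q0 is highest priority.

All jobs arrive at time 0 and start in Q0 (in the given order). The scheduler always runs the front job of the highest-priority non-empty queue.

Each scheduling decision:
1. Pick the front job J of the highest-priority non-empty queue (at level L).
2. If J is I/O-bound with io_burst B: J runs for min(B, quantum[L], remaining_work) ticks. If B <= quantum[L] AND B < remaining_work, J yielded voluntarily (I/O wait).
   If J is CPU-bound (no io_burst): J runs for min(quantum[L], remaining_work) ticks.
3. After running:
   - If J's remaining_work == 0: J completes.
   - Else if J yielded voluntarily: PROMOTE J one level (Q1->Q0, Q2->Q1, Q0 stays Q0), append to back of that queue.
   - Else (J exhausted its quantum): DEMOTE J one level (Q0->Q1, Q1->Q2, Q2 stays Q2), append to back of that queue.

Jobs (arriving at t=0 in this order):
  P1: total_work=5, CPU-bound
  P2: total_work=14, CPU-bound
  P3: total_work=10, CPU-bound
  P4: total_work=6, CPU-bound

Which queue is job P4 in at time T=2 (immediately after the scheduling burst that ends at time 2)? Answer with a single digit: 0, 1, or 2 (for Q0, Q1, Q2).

Answer: 0

Derivation:
t=0-2: P1@Q0 runs 2, rem=3, quantum used, demote→Q1. Q0=[P2,P3,P4] Q1=[P1] Q2=[]
t=2-4: P2@Q0 runs 2, rem=12, quantum used, demote→Q1. Q0=[P3,P4] Q1=[P1,P2] Q2=[]
t=4-6: P3@Q0 runs 2, rem=8, quantum used, demote→Q1. Q0=[P4] Q1=[P1,P2,P3] Q2=[]
t=6-8: P4@Q0 runs 2, rem=4, quantum used, demote→Q1. Q0=[] Q1=[P1,P2,P3,P4] Q2=[]
t=8-11: P1@Q1 runs 3, rem=0, completes. Q0=[] Q1=[P2,P3,P4] Q2=[]
t=11-17: P2@Q1 runs 6, rem=6, quantum used, demote→Q2. Q0=[] Q1=[P3,P4] Q2=[P2]
t=17-23: P3@Q1 runs 6, rem=2, quantum used, demote→Q2. Q0=[] Q1=[P4] Q2=[P2,P3]
t=23-27: P4@Q1 runs 4, rem=0, completes. Q0=[] Q1=[] Q2=[P2,P3]
t=27-33: P2@Q2 runs 6, rem=0, completes. Q0=[] Q1=[] Q2=[P3]
t=33-35: P3@Q2 runs 2, rem=0, completes. Q0=[] Q1=[] Q2=[]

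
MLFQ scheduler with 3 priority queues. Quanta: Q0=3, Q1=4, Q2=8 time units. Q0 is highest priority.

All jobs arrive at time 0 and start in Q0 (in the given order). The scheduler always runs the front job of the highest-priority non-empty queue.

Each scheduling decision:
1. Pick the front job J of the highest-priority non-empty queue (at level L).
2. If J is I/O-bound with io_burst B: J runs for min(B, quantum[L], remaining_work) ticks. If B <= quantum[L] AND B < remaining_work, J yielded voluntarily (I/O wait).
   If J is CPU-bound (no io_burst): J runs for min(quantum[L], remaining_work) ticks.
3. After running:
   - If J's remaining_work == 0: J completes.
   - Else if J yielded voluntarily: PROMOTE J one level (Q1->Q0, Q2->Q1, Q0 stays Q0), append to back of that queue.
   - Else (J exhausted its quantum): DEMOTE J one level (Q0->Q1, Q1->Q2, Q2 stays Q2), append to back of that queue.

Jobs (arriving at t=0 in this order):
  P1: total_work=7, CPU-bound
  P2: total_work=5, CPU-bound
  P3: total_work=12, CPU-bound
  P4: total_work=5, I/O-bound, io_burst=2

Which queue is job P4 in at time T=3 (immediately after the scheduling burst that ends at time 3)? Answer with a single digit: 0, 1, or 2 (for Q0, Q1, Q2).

t=0-3: P1@Q0 runs 3, rem=4, quantum used, demote→Q1. Q0=[P2,P3,P4] Q1=[P1] Q2=[]
t=3-6: P2@Q0 runs 3, rem=2, quantum used, demote→Q1. Q0=[P3,P4] Q1=[P1,P2] Q2=[]
t=6-9: P3@Q0 runs 3, rem=9, quantum used, demote→Q1. Q0=[P4] Q1=[P1,P2,P3] Q2=[]
t=9-11: P4@Q0 runs 2, rem=3, I/O yield, promote→Q0. Q0=[P4] Q1=[P1,P2,P3] Q2=[]
t=11-13: P4@Q0 runs 2, rem=1, I/O yield, promote→Q0. Q0=[P4] Q1=[P1,P2,P3] Q2=[]
t=13-14: P4@Q0 runs 1, rem=0, completes. Q0=[] Q1=[P1,P2,P3] Q2=[]
t=14-18: P1@Q1 runs 4, rem=0, completes. Q0=[] Q1=[P2,P3] Q2=[]
t=18-20: P2@Q1 runs 2, rem=0, completes. Q0=[] Q1=[P3] Q2=[]
t=20-24: P3@Q1 runs 4, rem=5, quantum used, demote→Q2. Q0=[] Q1=[] Q2=[P3]
t=24-29: P3@Q2 runs 5, rem=0, completes. Q0=[] Q1=[] Q2=[]

Answer: 0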